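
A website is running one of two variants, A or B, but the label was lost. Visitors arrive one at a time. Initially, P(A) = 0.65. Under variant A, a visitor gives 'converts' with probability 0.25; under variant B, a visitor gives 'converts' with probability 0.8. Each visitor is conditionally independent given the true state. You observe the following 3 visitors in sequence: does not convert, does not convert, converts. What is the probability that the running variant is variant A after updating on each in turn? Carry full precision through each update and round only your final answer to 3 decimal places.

0.891

After 'does not convert': P(A) = 0.75·0.6500 / (0.75·0.6500 + 0.2·0.3500) ≈ 0.8744
After 'does not convert': P(A) = 0.75·0.8744 / (0.75·0.8744 + 0.2·0.1256) ≈ 0.9631
After 'converts': P(A) = 0.25·0.9631 / (0.25·0.9631 + 0.8·0.0369) ≈ 0.8908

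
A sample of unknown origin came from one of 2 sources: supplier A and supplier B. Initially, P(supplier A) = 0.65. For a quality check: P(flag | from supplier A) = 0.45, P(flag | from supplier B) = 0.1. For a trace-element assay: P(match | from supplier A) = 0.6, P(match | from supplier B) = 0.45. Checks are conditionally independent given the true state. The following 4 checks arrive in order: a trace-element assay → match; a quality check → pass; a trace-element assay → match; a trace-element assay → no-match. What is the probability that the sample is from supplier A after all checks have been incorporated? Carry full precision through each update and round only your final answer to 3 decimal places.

After a trace-element assay='match': P(supplier A) = 0.6·0.6500 / (0.6·0.6500 + 0.45·0.3500) ≈ 0.7123
After a quality check='pass': P(supplier A) = 0.55·0.7123 / (0.55·0.7123 + 0.9·0.2877) ≈ 0.6021
After a trace-element assay='match': P(supplier A) = 0.6·0.6021 / (0.6·0.6021 + 0.45·0.3979) ≈ 0.6686
After a trace-element assay='no-match': P(supplier A) = 0.4·0.6686 / (0.4·0.6686 + 0.55·0.3314) ≈ 0.5947

0.595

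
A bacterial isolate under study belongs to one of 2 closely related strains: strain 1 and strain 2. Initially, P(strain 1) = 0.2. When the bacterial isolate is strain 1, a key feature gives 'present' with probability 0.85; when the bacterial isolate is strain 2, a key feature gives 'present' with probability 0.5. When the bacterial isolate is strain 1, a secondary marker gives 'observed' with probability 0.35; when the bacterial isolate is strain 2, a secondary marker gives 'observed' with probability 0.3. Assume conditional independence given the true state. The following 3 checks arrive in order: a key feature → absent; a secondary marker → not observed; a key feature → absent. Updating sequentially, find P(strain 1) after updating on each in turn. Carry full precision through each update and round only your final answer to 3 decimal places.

0.020

After a key feature='absent': P(strain 1) = 0.15·0.2000 / (0.15·0.2000 + 0.5·0.8000) ≈ 0.0698
After a secondary marker='not observed': P(strain 1) = 0.65·0.0698 / (0.65·0.0698 + 0.7·0.9302) ≈ 0.0651
After a key feature='absent': P(strain 1) = 0.15·0.0651 / (0.15·0.0651 + 0.5·0.9349) ≈ 0.0205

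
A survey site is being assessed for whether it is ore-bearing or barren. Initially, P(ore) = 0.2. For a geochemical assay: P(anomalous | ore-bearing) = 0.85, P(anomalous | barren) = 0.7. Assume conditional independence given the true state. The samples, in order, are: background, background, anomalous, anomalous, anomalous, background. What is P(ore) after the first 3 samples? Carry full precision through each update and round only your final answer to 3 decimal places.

0.071

After 'background': P(ore) = 0.15·0.2000 / (0.15·0.2000 + 0.3·0.8000) ≈ 0.1111
After 'background': P(ore) = 0.15·0.1111 / (0.15·0.1111 + 0.3·0.8889) ≈ 0.0588
After 'anomalous': P(ore) = 0.85·0.0588 / (0.85·0.0588 + 0.7·0.9412) ≈ 0.0705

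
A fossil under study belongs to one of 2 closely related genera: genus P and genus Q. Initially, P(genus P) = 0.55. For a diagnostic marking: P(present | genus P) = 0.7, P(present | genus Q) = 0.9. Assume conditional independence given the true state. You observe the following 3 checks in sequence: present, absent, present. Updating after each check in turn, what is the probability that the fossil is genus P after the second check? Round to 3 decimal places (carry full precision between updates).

After 'present': P(genus P) = 0.7·0.5500 / (0.7·0.5500 + 0.9·0.4500) ≈ 0.4873
After 'absent': P(genus P) = 0.3·0.4873 / (0.3·0.4873 + 0.1·0.5127) ≈ 0.7404

0.740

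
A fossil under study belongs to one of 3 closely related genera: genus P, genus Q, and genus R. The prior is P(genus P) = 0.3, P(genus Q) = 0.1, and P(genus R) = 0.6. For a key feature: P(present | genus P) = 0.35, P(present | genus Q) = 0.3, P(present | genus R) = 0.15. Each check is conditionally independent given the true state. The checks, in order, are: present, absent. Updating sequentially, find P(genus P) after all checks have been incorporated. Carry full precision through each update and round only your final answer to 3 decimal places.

0.412

After 'present': normaliser = 0.35·0.3000 + 0.3·0.1000 + 0.15·0.6000; P(genus P) ≈ 0.4667, P(genus Q) ≈ 0.1333, P(genus R) ≈ 0.4000
After 'absent': normaliser = 0.65·0.4667 + 0.7·0.1333 + 0.85·0.4000; P(genus P) ≈ 0.4118, P(genus Q) ≈ 0.1267, P(genus R) ≈ 0.4615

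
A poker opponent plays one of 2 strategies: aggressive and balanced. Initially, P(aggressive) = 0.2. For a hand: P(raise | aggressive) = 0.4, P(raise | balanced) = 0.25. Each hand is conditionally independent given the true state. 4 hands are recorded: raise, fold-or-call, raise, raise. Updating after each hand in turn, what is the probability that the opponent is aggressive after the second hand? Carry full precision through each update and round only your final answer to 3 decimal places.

0.242

Each posterior becomes the prior for the next update.
After 'raise': P(aggressive) = 0.4·0.2000 / (0.4·0.2000 + 0.25·0.8000) ≈ 0.2857
After 'fold-or-call': P(aggressive) = 0.6·0.2857 / (0.6·0.2857 + 0.75·0.7143) ≈ 0.2424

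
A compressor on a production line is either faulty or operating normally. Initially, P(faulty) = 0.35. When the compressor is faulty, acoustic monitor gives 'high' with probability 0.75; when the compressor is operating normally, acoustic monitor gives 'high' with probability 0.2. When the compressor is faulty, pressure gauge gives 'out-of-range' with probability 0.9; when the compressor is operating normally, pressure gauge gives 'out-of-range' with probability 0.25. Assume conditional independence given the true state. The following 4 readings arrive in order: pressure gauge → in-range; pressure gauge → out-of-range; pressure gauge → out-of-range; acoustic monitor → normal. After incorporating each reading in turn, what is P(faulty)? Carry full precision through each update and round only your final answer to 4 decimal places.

After pressure gauge='in-range': P(faulty) = 0.1·0.3500 / (0.1·0.3500 + 0.75·0.6500) ≈ 0.0670
After pressure gauge='out-of-range': P(faulty) = 0.9·0.0670 / (0.9·0.0670 + 0.25·0.9330) ≈ 0.2054
After pressure gauge='out-of-range': P(faulty) = 0.9·0.2054 / (0.9·0.2054 + 0.25·0.7946) ≈ 0.4820
After acoustic monitor='normal': P(faulty) = 0.25·0.4820 / (0.25·0.4820 + 0.8·0.5180) ≈ 0.2253

0.2253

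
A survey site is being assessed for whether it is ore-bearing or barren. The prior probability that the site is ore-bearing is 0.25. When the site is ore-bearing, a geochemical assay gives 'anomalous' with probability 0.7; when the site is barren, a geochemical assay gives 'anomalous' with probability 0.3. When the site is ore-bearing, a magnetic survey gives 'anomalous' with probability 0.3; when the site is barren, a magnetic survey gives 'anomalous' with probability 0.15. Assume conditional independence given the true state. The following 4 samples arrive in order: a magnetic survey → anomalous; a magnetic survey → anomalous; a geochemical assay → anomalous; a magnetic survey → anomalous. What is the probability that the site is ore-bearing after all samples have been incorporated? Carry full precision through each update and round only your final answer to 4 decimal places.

After a magnetic survey='anomalous': P(ore) = 0.3·0.2500 / (0.3·0.2500 + 0.15·0.7500) ≈ 0.4000
After a magnetic survey='anomalous': P(ore) = 0.3·0.4000 / (0.3·0.4000 + 0.15·0.6000) ≈ 0.5714
After a geochemical assay='anomalous': P(ore) = 0.7·0.5714 / (0.7·0.5714 + 0.3·0.4286) ≈ 0.7568
After a magnetic survey='anomalous': P(ore) = 0.3·0.7568 / (0.3·0.7568 + 0.15·0.2432) ≈ 0.8615

0.8615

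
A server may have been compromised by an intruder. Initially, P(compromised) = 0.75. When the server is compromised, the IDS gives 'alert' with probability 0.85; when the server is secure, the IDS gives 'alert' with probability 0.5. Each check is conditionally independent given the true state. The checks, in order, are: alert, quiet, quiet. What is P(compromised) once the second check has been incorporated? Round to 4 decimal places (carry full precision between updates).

After 'alert': P(compromised) = 0.85·0.7500 / (0.85·0.7500 + 0.5·0.2500) ≈ 0.8361
After 'quiet': P(compromised) = 0.15·0.8361 / (0.15·0.8361 + 0.5·0.1639) ≈ 0.6047

0.6047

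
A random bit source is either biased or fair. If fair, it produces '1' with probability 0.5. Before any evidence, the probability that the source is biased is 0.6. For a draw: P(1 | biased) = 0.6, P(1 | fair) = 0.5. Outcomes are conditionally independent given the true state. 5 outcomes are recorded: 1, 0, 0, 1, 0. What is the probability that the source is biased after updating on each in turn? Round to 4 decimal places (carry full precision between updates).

0.5251

After '1': P(biased) = 0.6·0.6000 / (0.6·0.6000 + 0.5·0.4000) ≈ 0.6429
After '0': P(biased) = 0.4·0.6429 / (0.4·0.6429 + 0.5·0.3571) ≈ 0.5902
After '0': P(biased) = 0.4·0.5902 / (0.4·0.5902 + 0.5·0.4098) ≈ 0.5353
After '1': P(biased) = 0.6·0.5353 / (0.6·0.5353 + 0.5·0.4647) ≈ 0.5803
After '0': P(biased) = 0.4·0.5803 / (0.4·0.5803 + 0.5·0.4197) ≈ 0.5251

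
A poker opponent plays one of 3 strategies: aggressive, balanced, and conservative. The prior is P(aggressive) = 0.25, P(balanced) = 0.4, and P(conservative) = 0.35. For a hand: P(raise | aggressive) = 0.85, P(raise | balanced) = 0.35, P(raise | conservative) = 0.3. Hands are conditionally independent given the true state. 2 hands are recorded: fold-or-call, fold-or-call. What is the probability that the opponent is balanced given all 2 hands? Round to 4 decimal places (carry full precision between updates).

0.4883

After 'fold-or-call': normaliser = 0.15·0.2500 + 0.65·0.4000 + 0.7·0.3500; P(aggressive) ≈ 0.0691, P(balanced) ≈ 0.4793, P(conservative) ≈ 0.4516
After 'fold-or-call': normaliser = 0.15·0.0691 + 0.65·0.4793 + 0.7·0.4516; P(aggressive) ≈ 0.0163, P(balanced) ≈ 0.4883, P(conservative) ≈ 0.4955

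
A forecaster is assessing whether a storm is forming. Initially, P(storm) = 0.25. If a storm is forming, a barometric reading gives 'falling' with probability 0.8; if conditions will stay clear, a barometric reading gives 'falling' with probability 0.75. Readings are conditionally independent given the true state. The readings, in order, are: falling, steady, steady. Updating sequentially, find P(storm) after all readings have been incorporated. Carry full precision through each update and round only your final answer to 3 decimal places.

0.185

After 'falling': P(storm) = 0.8·0.2500 / (0.8·0.2500 + 0.75·0.7500) ≈ 0.2623
After 'steady': P(storm) = 0.2·0.2623 / (0.2·0.2623 + 0.25·0.7377) ≈ 0.2215
After 'steady': P(storm) = 0.2·0.2215 / (0.2·0.2215 + 0.25·0.7785) ≈ 0.1854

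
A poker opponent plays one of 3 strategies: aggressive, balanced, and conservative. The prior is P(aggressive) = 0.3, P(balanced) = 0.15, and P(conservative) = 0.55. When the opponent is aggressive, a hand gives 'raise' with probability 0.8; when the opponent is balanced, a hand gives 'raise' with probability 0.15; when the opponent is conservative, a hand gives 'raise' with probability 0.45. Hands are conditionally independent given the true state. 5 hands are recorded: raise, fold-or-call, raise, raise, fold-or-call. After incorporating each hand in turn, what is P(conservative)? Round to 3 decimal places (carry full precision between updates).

Apply Bayes' rule sequentially, carrying P(conservative) forward.
After 'raise': normaliser = 0.8·0.3000 + 0.15·0.1500 + 0.45·0.5500; P(aggressive) ≈ 0.4706, P(balanced) ≈ 0.0441, P(conservative) ≈ 0.4853
After 'fold-or-call': normaliser = 0.2·0.4706 + 0.85·0.0441 + 0.55·0.4853; P(aggressive) ≈ 0.2362, P(balanced) ≈ 0.0941, P(conservative) ≈ 0.6697
After 'raise': normaliser = 0.8·0.2362 + 0.15·0.0941 + 0.45·0.6697; P(aggressive) ≈ 0.3745, P(balanced) ≈ 0.0280, P(conservative) ≈ 0.5975
After 'raise': normaliser = 0.8·0.3745 + 0.15·0.0280 + 0.45·0.5975; P(aggressive) ≈ 0.5232, P(balanced) ≈ 0.0073, P(conservative) ≈ 0.4695
After 'fold-or-call': normaliser = 0.2·0.5232 + 0.85·0.0073 + 0.55·0.4695; P(aggressive) ≈ 0.2835, P(balanced) ≈ 0.0169, P(conservative) ≈ 0.6996

0.700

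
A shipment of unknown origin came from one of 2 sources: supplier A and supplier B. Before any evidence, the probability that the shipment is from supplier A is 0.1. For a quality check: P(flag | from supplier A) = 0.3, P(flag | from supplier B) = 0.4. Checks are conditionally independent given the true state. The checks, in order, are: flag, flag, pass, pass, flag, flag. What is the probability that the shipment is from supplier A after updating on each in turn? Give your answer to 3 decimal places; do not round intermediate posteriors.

After 'flag': P(supplier A) = 0.3·0.1000 / (0.3·0.1000 + 0.4·0.9000) ≈ 0.0769
After 'flag': P(supplier A) = 0.3·0.0769 / (0.3·0.0769 + 0.4·0.9231) ≈ 0.0588
After 'pass': P(supplier A) = 0.7·0.0588 / (0.7·0.0588 + 0.6·0.9412) ≈ 0.0680
After 'pass': P(supplier A) = 0.7·0.0680 / (0.7·0.0680 + 0.6·0.9320) ≈ 0.0784
After 'flag': P(supplier A) = 0.3·0.0784 / (0.3·0.0784 + 0.4·0.9216) ≈ 0.0600
After 'flag': P(supplier A) = 0.3·0.0600 / (0.3·0.0600 + 0.4·0.9400) ≈ 0.0457

0.046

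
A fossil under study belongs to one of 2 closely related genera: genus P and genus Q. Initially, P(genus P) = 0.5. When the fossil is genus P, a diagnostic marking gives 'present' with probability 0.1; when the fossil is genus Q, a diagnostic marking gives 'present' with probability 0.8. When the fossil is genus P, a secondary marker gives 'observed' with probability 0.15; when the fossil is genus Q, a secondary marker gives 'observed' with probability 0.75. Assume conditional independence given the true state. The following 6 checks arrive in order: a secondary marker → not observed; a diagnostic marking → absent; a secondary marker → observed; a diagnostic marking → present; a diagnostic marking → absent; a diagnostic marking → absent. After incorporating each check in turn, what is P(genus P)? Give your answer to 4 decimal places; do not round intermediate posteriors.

After a secondary marker='not observed': P(genus P) = 0.85·0.5000 / (0.85·0.5000 + 0.25·0.5000) ≈ 0.7727
After a diagnostic marking='absent': P(genus P) = 0.9·0.7727 / (0.9·0.7727 + 0.2·0.2273) ≈ 0.9387
After a secondary marker='observed': P(genus P) = 0.15·0.9387 / (0.15·0.9387 + 0.75·0.0613) ≈ 0.7537
After a diagnostic marking='present': P(genus P) = 0.1·0.7537 / (0.1·0.7537 + 0.8·0.2463) ≈ 0.2767
After a diagnostic marking='absent': P(genus P) = 0.9·0.2767 / (0.9·0.2767 + 0.2·0.7233) ≈ 0.6325
After a diagnostic marking='absent': P(genus P) = 0.9·0.6325 / (0.9·0.6325 + 0.2·0.3675) ≈ 0.8857

0.8857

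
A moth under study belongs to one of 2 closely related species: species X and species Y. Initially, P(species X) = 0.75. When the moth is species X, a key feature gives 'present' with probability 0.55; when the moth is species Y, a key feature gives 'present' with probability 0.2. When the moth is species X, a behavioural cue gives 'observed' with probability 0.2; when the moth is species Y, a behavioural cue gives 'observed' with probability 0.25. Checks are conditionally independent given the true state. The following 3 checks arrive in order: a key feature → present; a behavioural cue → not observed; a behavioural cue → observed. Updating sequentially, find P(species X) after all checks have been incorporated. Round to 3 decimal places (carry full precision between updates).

0.876

After a key feature='present': P(species X) = 0.55·0.7500 / (0.55·0.7500 + 0.2·0.2500) ≈ 0.8919
After a behavioural cue='not observed': P(species X) = 0.8·0.8919 / (0.8·0.8919 + 0.75·0.1081) ≈ 0.8980
After a behavioural cue='observed': P(species X) = 0.2·0.8980 / (0.2·0.8980 + 0.25·0.1020) ≈ 0.8756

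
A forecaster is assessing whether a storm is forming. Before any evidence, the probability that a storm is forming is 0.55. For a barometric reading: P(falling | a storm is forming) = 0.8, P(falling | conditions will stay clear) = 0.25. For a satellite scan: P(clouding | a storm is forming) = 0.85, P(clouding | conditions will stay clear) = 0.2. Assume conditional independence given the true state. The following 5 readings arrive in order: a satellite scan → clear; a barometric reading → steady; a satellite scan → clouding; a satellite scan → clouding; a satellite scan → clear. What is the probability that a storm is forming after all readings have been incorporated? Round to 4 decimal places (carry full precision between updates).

0.1715

After a satellite scan='clear': P(storm) = 0.15·0.5500 / (0.15·0.5500 + 0.8·0.4500) ≈ 0.1864
After a barometric reading='steady': P(storm) = 0.2·0.1864 / (0.2·0.1864 + 0.75·0.8136) ≈ 0.0576
After a satellite scan='clouding': P(storm) = 0.85·0.0576 / (0.85·0.0576 + 0.2·0.9424) ≈ 0.2062
After a satellite scan='clouding': P(storm) = 0.85·0.2062 / (0.85·0.2062 + 0.2·0.7938) ≈ 0.5247
After a satellite scan='clear': P(storm) = 0.15·0.5247 / (0.15·0.5247 + 0.8·0.4753) ≈ 0.1715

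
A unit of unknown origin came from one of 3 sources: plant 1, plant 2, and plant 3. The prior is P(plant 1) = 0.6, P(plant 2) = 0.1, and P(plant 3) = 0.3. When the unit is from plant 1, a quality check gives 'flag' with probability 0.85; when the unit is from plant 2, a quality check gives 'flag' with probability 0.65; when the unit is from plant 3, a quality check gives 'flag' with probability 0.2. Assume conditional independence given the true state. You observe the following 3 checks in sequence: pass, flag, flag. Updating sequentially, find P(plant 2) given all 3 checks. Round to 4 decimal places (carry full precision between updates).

0.1654

After 'pass': normaliser = 0.15·0.6000 + 0.35·0.1000 + 0.8·0.3000; P(plant 1) ≈ 0.2466, P(plant 2) ≈ 0.0959, P(plant 3) ≈ 0.6575
After 'flag': normaliser = 0.85·0.2466 + 0.65·0.0959 + 0.2·0.6575; P(plant 1) ≈ 0.5195, P(plant 2) ≈ 0.1545, P(plant 3) ≈ 0.3260
After 'flag': normaliser = 0.85·0.5195 + 0.65·0.1545 + 0.2·0.3260; P(plant 1) ≈ 0.7272, P(plant 2) ≈ 0.1654, P(plant 3) ≈ 0.1074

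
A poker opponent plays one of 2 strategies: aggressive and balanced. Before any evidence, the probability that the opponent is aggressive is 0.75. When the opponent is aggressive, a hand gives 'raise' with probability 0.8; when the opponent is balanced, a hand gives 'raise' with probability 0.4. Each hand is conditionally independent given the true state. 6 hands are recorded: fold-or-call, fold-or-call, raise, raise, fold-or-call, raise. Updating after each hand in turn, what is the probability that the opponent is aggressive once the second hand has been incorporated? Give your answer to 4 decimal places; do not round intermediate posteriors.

0.2500

After 'fold-or-call': P(aggressive) = 0.2·0.7500 / (0.2·0.7500 + 0.6·0.2500) ≈ 0.5000
After 'fold-or-call': P(aggressive) = 0.2·0.5000 / (0.2·0.5000 + 0.6·0.5000) ≈ 0.2500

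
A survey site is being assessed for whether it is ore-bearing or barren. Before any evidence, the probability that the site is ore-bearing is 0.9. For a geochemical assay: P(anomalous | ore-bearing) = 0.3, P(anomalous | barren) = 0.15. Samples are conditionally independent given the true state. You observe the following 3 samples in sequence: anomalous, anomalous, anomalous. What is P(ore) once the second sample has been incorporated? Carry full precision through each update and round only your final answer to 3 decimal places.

0.973

After 'anomalous': P(ore) = 0.3·0.9000 / (0.3·0.9000 + 0.15·0.1000) ≈ 0.9474
After 'anomalous': P(ore) = 0.3·0.9474 / (0.3·0.9474 + 0.15·0.0526) ≈ 0.9730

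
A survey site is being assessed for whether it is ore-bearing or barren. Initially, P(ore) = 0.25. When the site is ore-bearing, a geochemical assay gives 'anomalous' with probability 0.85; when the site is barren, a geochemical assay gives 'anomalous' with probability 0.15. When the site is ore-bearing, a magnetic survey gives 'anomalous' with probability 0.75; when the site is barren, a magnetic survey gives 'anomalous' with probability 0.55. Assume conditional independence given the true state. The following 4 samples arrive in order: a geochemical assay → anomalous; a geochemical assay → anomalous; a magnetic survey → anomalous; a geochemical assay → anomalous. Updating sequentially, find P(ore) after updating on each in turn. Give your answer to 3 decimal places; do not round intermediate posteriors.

After a geochemical assay='anomalous': P(ore) = 0.85·0.2500 / (0.85·0.2500 + 0.15·0.7500) ≈ 0.6538
After a geochemical assay='anomalous': P(ore) = 0.85·0.6538 / (0.85·0.6538 + 0.15·0.3462) ≈ 0.9146
After a magnetic survey='anomalous': P(ore) = 0.75·0.9146 / (0.75·0.9146 + 0.55·0.0854) ≈ 0.9359
After a geochemical assay='anomalous': P(ore) = 0.85·0.9359 / (0.85·0.9359 + 0.15·0.0641) ≈ 0.9881

0.988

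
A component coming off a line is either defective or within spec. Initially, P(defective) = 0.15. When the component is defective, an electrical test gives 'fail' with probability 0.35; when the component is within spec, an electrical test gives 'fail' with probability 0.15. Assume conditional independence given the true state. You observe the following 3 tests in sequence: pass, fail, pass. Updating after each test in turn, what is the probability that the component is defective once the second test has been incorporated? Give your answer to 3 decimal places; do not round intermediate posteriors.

Each posterior becomes the prior for the next update.
After 'pass': P(defective) = 0.65·0.1500 / (0.65·0.1500 + 0.85·0.8500) ≈ 0.1189
After 'fail': P(defective) = 0.35·0.1189 / (0.35·0.1189 + 0.15·0.8811) ≈ 0.2395

0.239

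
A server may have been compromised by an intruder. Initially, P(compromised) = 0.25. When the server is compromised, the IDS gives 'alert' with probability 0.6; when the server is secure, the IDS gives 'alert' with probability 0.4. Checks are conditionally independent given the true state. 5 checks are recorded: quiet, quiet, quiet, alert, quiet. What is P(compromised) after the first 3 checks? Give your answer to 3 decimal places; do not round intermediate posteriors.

0.090

Each posterior becomes the prior for the next update.
After 'quiet': P(compromised) = 0.4·0.2500 / (0.4·0.2500 + 0.6·0.7500) ≈ 0.1818
After 'quiet': P(compromised) = 0.4·0.1818 / (0.4·0.1818 + 0.6·0.8182) ≈ 0.1290
After 'quiet': P(compromised) = 0.4·0.1290 / (0.4·0.1290 + 0.6·0.8710) ≈ 0.0899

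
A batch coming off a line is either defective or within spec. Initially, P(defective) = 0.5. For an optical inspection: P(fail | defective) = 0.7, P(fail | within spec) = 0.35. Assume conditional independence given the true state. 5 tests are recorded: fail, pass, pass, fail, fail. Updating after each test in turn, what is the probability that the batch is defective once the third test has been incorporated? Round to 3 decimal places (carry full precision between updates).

0.299

After 'fail': P(defective) = 0.7·0.5000 / (0.7·0.5000 + 0.35·0.5000) ≈ 0.6667
After 'pass': P(defective) = 0.3·0.6667 / (0.3·0.6667 + 0.65·0.3333) ≈ 0.4800
After 'pass': P(defective) = 0.3·0.4800 / (0.3·0.4800 + 0.65·0.5200) ≈ 0.2988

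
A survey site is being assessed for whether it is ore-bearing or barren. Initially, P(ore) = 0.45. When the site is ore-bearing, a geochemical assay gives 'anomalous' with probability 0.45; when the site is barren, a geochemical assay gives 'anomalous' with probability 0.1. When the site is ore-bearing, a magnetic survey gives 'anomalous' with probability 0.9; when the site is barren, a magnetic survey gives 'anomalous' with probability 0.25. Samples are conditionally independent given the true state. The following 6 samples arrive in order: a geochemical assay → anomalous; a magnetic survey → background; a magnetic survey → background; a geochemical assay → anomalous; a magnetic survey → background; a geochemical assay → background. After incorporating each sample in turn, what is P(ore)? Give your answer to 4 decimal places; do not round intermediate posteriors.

0.0234

Apply Bayes' rule sequentially, carrying P(ore) forward.
After a geochemical assay='anomalous': P(ore) = 0.45·0.4500 / (0.45·0.4500 + 0.1·0.5500) ≈ 0.7864
After a magnetic survey='background': P(ore) = 0.1·0.7864 / (0.1·0.7864 + 0.75·0.2136) ≈ 0.3293
After a magnetic survey='background': P(ore) = 0.1·0.3293 / (0.1·0.3293 + 0.75·0.6707) ≈ 0.0614
After a geochemical assay='anomalous': P(ore) = 0.45·0.0614 / (0.45·0.0614 + 0.1·0.9386) ≈ 0.2275
After a magnetic survey='background': P(ore) = 0.1·0.2275 / (0.1·0.2275 + 0.75·0.7725) ≈ 0.0378
After a geochemical assay='background': P(ore) = 0.55·0.0378 / (0.55·0.0378 + 0.9·0.9622) ≈ 0.0234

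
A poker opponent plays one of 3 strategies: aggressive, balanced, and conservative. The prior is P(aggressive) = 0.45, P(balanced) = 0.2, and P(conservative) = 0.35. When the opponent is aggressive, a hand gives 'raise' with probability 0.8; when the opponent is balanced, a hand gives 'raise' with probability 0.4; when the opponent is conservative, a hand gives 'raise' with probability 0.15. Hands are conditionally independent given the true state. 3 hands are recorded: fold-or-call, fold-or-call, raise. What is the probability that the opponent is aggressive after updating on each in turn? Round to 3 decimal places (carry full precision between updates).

After 'fold-or-call': normaliser = 0.2·0.4500 + 0.6·0.2000 + 0.85·0.3500; P(aggressive) ≈ 0.1773, P(balanced) ≈ 0.2365, P(conservative) ≈ 0.5862
After 'fold-or-call': normaliser = 0.2·0.1773 + 0.6·0.2365 + 0.85·0.5862; P(aggressive) ≈ 0.0525, P(balanced) ≈ 0.2100, P(conservative) ≈ 0.7375
After 'raise': normaliser = 0.8·0.0525 + 0.4·0.2100 + 0.15·0.7375; P(aggressive) ≈ 0.1775, P(balanced) ≈ 0.3550, P(conservative) ≈ 0.4675

0.177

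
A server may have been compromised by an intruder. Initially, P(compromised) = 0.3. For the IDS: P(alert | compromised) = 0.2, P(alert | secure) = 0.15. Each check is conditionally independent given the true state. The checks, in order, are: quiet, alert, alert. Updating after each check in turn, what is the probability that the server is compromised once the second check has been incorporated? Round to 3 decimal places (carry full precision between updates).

0.350

After 'quiet': P(compromised) = 0.8·0.3000 / (0.8·0.3000 + 0.85·0.7000) ≈ 0.2874
After 'alert': P(compromised) = 0.2·0.2874 / (0.2·0.2874 + 0.15·0.7126) ≈ 0.3497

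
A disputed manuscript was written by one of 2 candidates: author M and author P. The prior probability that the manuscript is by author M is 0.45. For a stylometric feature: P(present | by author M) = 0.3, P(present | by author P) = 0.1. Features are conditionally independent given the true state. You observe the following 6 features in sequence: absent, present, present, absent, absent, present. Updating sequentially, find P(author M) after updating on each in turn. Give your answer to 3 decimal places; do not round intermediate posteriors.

0.912

After 'absent': P(author M) = 0.7·0.4500 / (0.7·0.4500 + 0.9·0.5500) ≈ 0.3889
After 'present': P(author M) = 0.3·0.3889 / (0.3·0.3889 + 0.1·0.6111) ≈ 0.6562
After 'present': P(author M) = 0.3·0.6562 / (0.3·0.6562 + 0.1·0.3438) ≈ 0.8514
After 'absent': P(author M) = 0.7·0.8514 / (0.7·0.8514 + 0.9·0.1486) ≈ 0.8167
After 'absent': P(author M) = 0.7·0.8167 / (0.7·0.8167 + 0.9·0.1833) ≈ 0.7760
After 'present': P(author M) = 0.3·0.7760 / (0.3·0.7760 + 0.1·0.2240) ≈ 0.9122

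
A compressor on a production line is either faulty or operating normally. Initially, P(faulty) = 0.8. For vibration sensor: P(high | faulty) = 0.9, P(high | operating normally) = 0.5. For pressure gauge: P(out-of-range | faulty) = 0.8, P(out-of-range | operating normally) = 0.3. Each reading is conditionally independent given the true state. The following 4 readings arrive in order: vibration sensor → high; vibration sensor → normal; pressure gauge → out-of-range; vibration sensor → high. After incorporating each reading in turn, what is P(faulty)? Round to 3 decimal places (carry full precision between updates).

Apply Bayes' rule sequentially, carrying P(faulty) forward.
After vibration sensor='high': P(faulty) = 0.9·0.8000 / (0.9·0.8000 + 0.5·0.2000) ≈ 0.8780
After vibration sensor='normal': P(faulty) = 0.1·0.8780 / (0.1·0.8780 + 0.5·0.1220) ≈ 0.5902
After pressure gauge='out-of-range': P(faulty) = 0.8·0.5902 / (0.8·0.5902 + 0.3·0.4098) ≈ 0.7934
After vibration sensor='high': P(faulty) = 0.9·0.7934 / (0.9·0.7934 + 0.5·0.2066) ≈ 0.8736

0.874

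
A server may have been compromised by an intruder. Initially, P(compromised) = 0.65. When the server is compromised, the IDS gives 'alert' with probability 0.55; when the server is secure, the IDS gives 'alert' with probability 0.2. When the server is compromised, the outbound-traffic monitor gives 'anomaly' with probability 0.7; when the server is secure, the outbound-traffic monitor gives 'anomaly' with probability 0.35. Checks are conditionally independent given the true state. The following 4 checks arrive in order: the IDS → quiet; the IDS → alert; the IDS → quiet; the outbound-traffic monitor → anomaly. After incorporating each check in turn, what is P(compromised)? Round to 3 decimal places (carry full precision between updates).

After the IDS='quiet': P(compromised) = 0.45·0.6500 / (0.45·0.6500 + 0.8·0.3500) ≈ 0.5109
After the IDS='alert': P(compromised) = 0.55·0.5109 / (0.55·0.5109 + 0.2·0.4891) ≈ 0.7418
After the IDS='quiet': P(compromised) = 0.45·0.7418 / (0.45·0.7418 + 0.8·0.2582) ≈ 0.6177
After the outbound-traffic monitor='anomaly': P(compromised) = 0.7·0.6177 / (0.7·0.6177 + 0.35·0.3823) ≈ 0.7637

0.764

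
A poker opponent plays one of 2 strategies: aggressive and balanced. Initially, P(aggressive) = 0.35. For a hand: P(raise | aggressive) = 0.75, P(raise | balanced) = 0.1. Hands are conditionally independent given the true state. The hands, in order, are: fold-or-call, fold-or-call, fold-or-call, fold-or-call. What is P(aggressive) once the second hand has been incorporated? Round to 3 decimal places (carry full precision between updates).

0.040

After 'fold-or-call': P(aggressive) = 0.25·0.3500 / (0.25·0.3500 + 0.9·0.6500) ≈ 0.1301
After 'fold-or-call': P(aggressive) = 0.25·0.1301 / (0.25·0.1301 + 0.9·0.8699) ≈ 0.0399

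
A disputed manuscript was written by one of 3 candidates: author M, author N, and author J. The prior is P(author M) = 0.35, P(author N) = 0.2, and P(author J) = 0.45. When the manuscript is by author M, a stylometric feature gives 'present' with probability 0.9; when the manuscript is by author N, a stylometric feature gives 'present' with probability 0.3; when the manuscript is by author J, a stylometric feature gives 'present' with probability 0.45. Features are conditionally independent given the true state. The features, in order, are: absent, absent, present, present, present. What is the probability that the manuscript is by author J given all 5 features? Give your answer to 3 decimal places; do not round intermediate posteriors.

After 'absent': normaliser = 0.1·0.3500 + 0.7·0.2000 + 0.55·0.4500; P(author M) ≈ 0.0828, P(author N) ≈ 0.3314, P(author J) ≈ 0.5858
After 'absent': normaliser = 0.1·0.0828 + 0.7·0.3314 + 0.55·0.5858; P(author M) ≈ 0.0147, P(author N) ≈ 0.4124, P(author J) ≈ 0.5729
After 'present': normaliser = 0.9·0.0147 + 0.3·0.4124 + 0.45·0.5729; P(author M) ≈ 0.0336, P(author N) ≈ 0.3134, P(author J) ≈ 0.6530
After 'present': normaliser = 0.9·0.0336 + 0.3·0.3134 + 0.45·0.6530; P(author M) ≈ 0.0723, P(author N) ≈ 0.2249, P(author J) ≈ 0.7028
After 'present': normaliser = 0.9·0.0723 + 0.3·0.2249 + 0.45·0.7028; P(author M) ≈ 0.1450, P(author N) ≈ 0.1503, P(author J) ≈ 0.7047

0.705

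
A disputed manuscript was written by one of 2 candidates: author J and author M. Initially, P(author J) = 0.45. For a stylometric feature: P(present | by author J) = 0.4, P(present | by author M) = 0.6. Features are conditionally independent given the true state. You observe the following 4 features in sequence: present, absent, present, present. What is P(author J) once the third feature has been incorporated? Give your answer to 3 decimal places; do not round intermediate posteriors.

0.353

After 'present': P(author J) = 0.4·0.4500 / (0.4·0.4500 + 0.6·0.5500) ≈ 0.3529
After 'absent': P(author J) = 0.6·0.3529 / (0.6·0.3529 + 0.4·0.6471) ≈ 0.4500
After 'present': P(author J) = 0.4·0.4500 / (0.4·0.4500 + 0.6·0.5500) ≈ 0.3529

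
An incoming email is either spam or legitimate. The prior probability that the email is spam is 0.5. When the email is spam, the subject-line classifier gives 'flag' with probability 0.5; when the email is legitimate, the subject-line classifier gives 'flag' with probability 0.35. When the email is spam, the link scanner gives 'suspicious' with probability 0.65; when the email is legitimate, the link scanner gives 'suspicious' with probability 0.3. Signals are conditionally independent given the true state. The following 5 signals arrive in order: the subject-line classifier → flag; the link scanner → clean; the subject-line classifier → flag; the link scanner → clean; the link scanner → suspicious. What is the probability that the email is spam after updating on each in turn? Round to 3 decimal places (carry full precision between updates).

0.525

After the subject-line classifier='flag': P(spam) = 0.5·0.5000 / (0.5·0.5000 + 0.35·0.5000) ≈ 0.5882
After the link scanner='clean': P(spam) = 0.35·0.5882 / (0.35·0.5882 + 0.7·0.4118) ≈ 0.4167
After the subject-line classifier='flag': P(spam) = 0.5·0.4167 / (0.5·0.4167 + 0.35·0.5833) ≈ 0.5051
After the link scanner='clean': P(spam) = 0.35·0.5051 / (0.35·0.5051 + 0.7·0.4949) ≈ 0.3378
After the link scanner='suspicious': P(spam) = 0.65·0.3378 / (0.65·0.3378 + 0.3·0.6622) ≈ 0.5250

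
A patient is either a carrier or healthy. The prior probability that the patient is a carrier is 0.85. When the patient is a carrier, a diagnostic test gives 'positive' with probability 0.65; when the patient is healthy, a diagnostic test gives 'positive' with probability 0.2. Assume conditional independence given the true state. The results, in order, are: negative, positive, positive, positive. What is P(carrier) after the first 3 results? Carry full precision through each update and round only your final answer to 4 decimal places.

After 'negative': P(carrier) = 0.35·0.8500 / (0.35·0.8500 + 0.8·0.1500) ≈ 0.7126
After 'positive': P(carrier) = 0.65·0.7126 / (0.65·0.7126 + 0.2·0.2874) ≈ 0.8896
After 'positive': P(carrier) = 0.65·0.8896 / (0.65·0.8896 + 0.2·0.1104) ≈ 0.9632

0.9632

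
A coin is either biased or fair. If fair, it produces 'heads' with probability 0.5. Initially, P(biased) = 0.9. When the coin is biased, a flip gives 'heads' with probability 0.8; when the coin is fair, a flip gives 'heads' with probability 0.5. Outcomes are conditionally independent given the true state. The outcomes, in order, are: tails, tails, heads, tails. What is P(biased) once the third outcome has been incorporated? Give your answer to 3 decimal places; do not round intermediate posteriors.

After 'tails': P(biased) = 0.2·0.9000 / (0.2·0.9000 + 0.5·0.1000) ≈ 0.7826
After 'tails': P(biased) = 0.2·0.7826 / (0.2·0.7826 + 0.5·0.2174) ≈ 0.5902
After 'heads': P(biased) = 0.8·0.5902 / (0.8·0.5902 + 0.5·0.4098) ≈ 0.6973

0.697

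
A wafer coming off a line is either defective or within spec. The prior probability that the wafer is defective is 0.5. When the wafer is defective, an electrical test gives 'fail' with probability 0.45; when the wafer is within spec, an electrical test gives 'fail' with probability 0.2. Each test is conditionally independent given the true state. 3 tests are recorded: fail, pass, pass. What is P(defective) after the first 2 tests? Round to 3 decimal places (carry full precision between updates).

0.607

After 'fail': P(defective) = 0.45·0.5000 / (0.45·0.5000 + 0.2·0.5000) ≈ 0.6923
After 'pass': P(defective) = 0.55·0.6923 / (0.55·0.6923 + 0.8·0.3077) ≈ 0.6074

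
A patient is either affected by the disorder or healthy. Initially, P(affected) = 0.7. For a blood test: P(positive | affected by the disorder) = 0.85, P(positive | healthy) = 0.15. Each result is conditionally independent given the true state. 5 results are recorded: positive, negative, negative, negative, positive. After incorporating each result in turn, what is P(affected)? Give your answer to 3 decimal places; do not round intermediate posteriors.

After 'positive': P(affected) = 0.85·0.7000 / (0.85·0.7000 + 0.15·0.3000) ≈ 0.9297
After 'negative': P(affected) = 0.15·0.9297 / (0.15·0.9297 + 0.85·0.0703) ≈ 0.7000
After 'negative': P(affected) = 0.15·0.7000 / (0.15·0.7000 + 0.85·0.3000) ≈ 0.2917
After 'negative': P(affected) = 0.15·0.2917 / (0.15·0.2917 + 0.85·0.7083) ≈ 0.0677
After 'positive': P(affected) = 0.85·0.0677 / (0.85·0.0677 + 0.15·0.9323) ≈ 0.2917

0.292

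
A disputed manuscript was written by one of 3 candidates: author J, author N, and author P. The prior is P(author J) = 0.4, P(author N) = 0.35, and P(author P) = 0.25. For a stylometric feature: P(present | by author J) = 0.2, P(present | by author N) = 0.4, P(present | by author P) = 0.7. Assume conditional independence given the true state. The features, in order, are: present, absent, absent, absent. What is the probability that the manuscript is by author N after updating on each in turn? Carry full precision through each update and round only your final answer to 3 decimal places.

After 'present': normaliser = 0.2·0.4000 + 0.4·0.3500 + 0.7·0.2500; P(author J) ≈ 0.2025, P(author N) ≈ 0.3544, P(author P) ≈ 0.4430
After 'absent': normaliser = 0.8·0.2025 + 0.6·0.3544 + 0.3·0.4430; P(author J) ≈ 0.3192, P(author N) ≈ 0.4190, P(author P) ≈ 0.2618
After 'absent': normaliser = 0.8·0.3192 + 0.6·0.4190 + 0.3·0.2618; P(author J) ≈ 0.4363, P(author N) ≈ 0.4295, P(author P) ≈ 0.1342
After 'absent': normaliser = 0.8·0.4363 + 0.6·0.4295 + 0.3·0.1342; P(author J) ≈ 0.5395, P(author N) ≈ 0.3983, P(author P) ≈ 0.0622

0.398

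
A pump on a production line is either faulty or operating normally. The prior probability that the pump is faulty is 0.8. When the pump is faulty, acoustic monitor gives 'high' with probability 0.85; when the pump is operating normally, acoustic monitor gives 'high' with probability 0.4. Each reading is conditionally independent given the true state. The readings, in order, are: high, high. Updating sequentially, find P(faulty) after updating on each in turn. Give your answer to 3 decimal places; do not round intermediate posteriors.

0.948

After 'high': P(faulty) = 0.85·0.8000 / (0.85·0.8000 + 0.4·0.2000) ≈ 0.8947
After 'high': P(faulty) = 0.85·0.8947 / (0.85·0.8947 + 0.4·0.1053) ≈ 0.9475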